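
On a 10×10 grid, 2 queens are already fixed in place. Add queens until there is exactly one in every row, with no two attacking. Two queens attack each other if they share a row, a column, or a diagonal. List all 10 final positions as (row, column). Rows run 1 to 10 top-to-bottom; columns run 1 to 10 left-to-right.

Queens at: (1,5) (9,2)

(1,5) (2,1) (3,9) (4,6) (5,3) (6,7) (7,10) (8,8) (9,2) (10,4)

Row 2: attacked by (1,5)→{4,5,6}; (9,2)→{2,9}. Safe: 1, 3, 7, 8, 10. Place at column 1.
Row 3: attacked by (1,5)→{3,5,7}; (2,1)→{1,2}; (9,2)→{2,8}. Safe: 4, 6, 9, 10. Place at column 9.
Row 4: attacked by (1,5)→{2,5,8}; (2,1)→{1,3}; (3,9)→{8,9,10}; (9,2)→{2,7}. Safe: 4, 6. Place at column 6.
Row 5: attacked by (1,5)→{1,5,9}; (2,1)→{1,4}; (3,9)→{7,9}; (4,6)→{5,6,7}; (9,2)→{2,6}. Safe: 3, 8, 10. Place at column 3.
Row 6: attacked by (1,5)→{5,10}; (2,1)→{1,5}; (3,9)→{6,9}; (4,6)→{4,6,8}; (5,3)→{2,3,4}; (9,2)→{2,5}. Safe: 7. Place at column 7.
Row 7: attacked by (1,5)→{5}; (2,1)→{1,6}; (3,9)→{5,9}; (4,6)→{3,6,9}; (5,3)→{1,3,5}; (6,7)→{6,7,8}; (9,2)→{2,4}. Safe: 10. Place at column 10.
Row 8: attacked by (1,5)→{5}; (2,1)→{1,7}; (3,9)→{4,9}; (4,6)→{2,6,10}; (5,3)→{3,6}; (6,7)→{5,7,9}; (7,10)→{9,10}; (9,2)→{1,2,3}. Safe: 8. Place at column 8.
Row 10: attacked by (1,5)→{5}; (2,1)→{1,9}; (3,9)→{2,9}; (4,6)→{6}; (5,3)→{3,8}; (6,7)→{3,7}; (7,10)→{7,10}; (8,8)→{6,8,10}; (9,2)→{1,2,3}. Safe: 4. Place at column 4.
Columns [5, 1, 9, 6, 3, 7, 10, 8, 2, 4], r−c [-4, 1, -6, -2, 2, -1, -3, 0, 7, 6], r+c [6, 3, 12, 10, 8, 13, 17, 16, 11, 14] are all distinct, so no two queens attack.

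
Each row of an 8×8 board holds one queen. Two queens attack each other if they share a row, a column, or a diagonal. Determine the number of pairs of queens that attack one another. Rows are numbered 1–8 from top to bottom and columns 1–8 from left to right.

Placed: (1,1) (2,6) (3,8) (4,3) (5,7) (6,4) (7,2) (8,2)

Same column: (7,2)–(8,2) (column 2).
Same diagonal: (6,4)–(8,2) (|6−8| = |4−2| = 2).
Total attacking pairs: 2.

2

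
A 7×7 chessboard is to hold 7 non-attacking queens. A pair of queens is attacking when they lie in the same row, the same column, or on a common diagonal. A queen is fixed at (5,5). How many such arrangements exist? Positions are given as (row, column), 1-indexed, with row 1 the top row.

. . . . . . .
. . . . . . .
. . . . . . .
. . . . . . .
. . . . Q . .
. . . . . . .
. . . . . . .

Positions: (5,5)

6

Branch on row 1: col 2 → 1; col 3 → 2; col 4 → 1; col 6 → 1; col 7 → 1.
Sum: 1 + 2 + 1 + 1 + 1 = 6.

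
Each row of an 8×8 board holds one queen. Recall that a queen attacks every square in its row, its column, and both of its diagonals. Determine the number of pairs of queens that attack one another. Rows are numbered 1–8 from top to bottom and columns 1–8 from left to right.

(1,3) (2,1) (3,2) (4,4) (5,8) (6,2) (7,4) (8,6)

4

Same column: (3,2)–(6,2) (column 2); (4,4)–(7,4) (column 4).
Same diagonal: (2,1)–(3,2) (|2−3| = |1−2| = 1); (4,4)–(6,2) (|4−6| = |4−2| = 2).
Total attacking pairs: 4.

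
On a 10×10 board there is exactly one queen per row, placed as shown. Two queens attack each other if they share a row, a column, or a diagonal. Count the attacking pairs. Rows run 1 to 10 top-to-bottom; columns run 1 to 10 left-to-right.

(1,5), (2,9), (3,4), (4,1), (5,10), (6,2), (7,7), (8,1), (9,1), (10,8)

3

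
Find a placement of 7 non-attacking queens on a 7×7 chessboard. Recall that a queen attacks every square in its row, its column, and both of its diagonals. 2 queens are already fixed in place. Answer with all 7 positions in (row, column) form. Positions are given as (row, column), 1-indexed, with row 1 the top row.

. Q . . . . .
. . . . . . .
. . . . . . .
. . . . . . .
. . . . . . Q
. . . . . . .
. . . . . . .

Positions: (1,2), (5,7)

(1,2) (2,5) (3,3) (4,1) (5,7) (6,4) (7,6)

Row 2: attacked by (1,2)→{1,2,3}; (5,7)→{4,7}. Safe: 5, 6. Place at column 5.
Row 3: attacked by (1,2)→{2,4}; (2,5)→{4,5,6}; (5,7)→{5,7}. Safe: 1, 3. Place at column 3.
Row 4: attacked by (1,2)→{2,5}; (2,5)→{3,5,7}; (3,3)→{2,3,4}; (5,7)→{6,7}. Safe: 1. Place at column 1.
Row 6: attacked by (1,2)→{2,7}; (2,5)→{1,5}; (3,3)→{3,6}; (4,1)→{1,3}; (5,7)→{6,7}. Safe: 4. Place at column 4.
Row 7: attacked by (1,2)→{2}; (2,5)→{5}; (3,3)→{3,7}; (4,1)→{1,4}; (5,7)→{5,7}; (6,4)→{3,4,5}. Safe: 6. Place at column 6.
Columns [2, 5, 3, 1, 7, 4, 6], r−c [-1, -3, 0, 3, -2, 2, 1], r+c [3, 7, 6, 5, 12, 10, 13] are all distinct, so no two queens attack.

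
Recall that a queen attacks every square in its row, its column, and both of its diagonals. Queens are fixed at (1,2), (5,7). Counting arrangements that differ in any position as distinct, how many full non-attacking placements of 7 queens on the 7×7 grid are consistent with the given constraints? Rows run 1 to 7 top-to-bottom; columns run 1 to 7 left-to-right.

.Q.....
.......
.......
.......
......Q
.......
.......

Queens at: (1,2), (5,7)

Branch on row 2: col 5 → 2; col 6 → 0.
Sum: 2 + 0 = 2.

2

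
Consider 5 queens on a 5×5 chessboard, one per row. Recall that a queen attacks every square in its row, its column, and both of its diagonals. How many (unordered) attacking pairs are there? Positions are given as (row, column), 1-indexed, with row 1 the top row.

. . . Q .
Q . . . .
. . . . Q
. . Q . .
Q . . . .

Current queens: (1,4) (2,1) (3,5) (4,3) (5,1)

Same column: (2,1)–(5,1) (column 1).
Same diagonal: (2,1)–(4,3) (|2−4| = |1−3| = 2).
Total attacking pairs: 2.

2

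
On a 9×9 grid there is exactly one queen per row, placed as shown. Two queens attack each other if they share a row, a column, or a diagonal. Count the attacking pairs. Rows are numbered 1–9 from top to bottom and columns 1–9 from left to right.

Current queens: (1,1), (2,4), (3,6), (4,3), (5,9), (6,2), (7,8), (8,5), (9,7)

All columns are distinct and no two queens satisfy |Δrow| = |Δcol|, so no pair attacks.

0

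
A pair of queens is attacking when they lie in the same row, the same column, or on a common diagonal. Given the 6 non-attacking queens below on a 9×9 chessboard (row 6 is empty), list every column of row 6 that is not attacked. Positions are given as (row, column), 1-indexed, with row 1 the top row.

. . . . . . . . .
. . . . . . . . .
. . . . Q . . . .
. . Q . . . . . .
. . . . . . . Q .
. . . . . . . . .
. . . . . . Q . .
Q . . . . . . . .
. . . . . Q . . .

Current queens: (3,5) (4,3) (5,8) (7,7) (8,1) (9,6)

columns 4

(3,5) attacks row 6 at column 5 and diagonals 2, 8.
(4,3) attacks row 6 at column 3 and diagonals 1, 5.
(5,8) attacks row 6 at column 8 and diagonals 7, 9.
(7,7) attacks row 6 at column 7 and diagonals 6, 8.
(8,1) attacks row 6 at column 1 and diagonals 3.
(9,6) attacks row 6 at column 6 and diagonals 3, 9.
Attacked columns: {1, 2, 3, 5, 6, 7, 8, 9}. Safe: {4}.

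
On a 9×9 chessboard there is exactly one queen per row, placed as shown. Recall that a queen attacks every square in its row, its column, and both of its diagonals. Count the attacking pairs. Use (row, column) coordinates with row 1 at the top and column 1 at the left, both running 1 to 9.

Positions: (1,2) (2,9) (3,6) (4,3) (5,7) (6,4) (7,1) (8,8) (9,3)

Same column: (4,3)–(9,3) (column 3).
Same diagonal: (5,7)–(9,3) (|5−9| = |7−3| = 4); (7,1)–(9,3) (|7−9| = |1−3| = 2).
Total attacking pairs: 3.

3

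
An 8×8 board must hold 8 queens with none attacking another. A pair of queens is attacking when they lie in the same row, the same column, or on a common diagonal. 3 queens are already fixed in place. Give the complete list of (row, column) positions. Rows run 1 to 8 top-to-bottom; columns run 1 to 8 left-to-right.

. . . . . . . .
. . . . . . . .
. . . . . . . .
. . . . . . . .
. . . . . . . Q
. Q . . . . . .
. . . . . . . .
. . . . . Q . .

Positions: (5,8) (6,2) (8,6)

(1,3) (2,1) (3,7) (4,5) (5,8) (6,2) (7,4) (8,6)

Row 1: attacked by (5,8)→{4,8}; (6,2)→{2,7}; (8,6)→{6}. Safe: 1, 3, 5. Place at column 3.
Row 2: attacked by (1,3)→{2,3,4}; (5,8)→{5,8}; (6,2)→{2,6}; (8,6)→{6}. Safe: 1, 7. Place at column 1.
Row 3: attacked by (1,3)→{1,3,5}; (2,1)→{1,2}; (5,8)→{6,8}; (6,2)→{2,5}; (8,6)→{1,6}. Safe: 4, 7. Place at column 7.
Row 4: attacked by (1,3)→{3,6}; (2,1)→{1,3}; (3,7)→{6,7,8}; (5,8)→{7,8}; (6,2)→{2,4}; (8,6)→{2,6}. Safe: 5. Place at column 5.
Row 7: attacked by (1,3)→{3}; (2,1)→{1,6}; (3,7)→{3,7}; (4,5)→{2,5,8}; (5,8)→{6,8}; (6,2)→{1,2,3}; (8,6)→{5,6,7}. Safe: 4. Place at column 4.
Columns [3, 1, 7, 5, 8, 2, 4, 6], r−c [-2, 1, -4, -1, -3, 4, 3, 2], r+c [4, 3, 10, 9, 13, 8, 11, 14] are all distinct, so no two queens attack.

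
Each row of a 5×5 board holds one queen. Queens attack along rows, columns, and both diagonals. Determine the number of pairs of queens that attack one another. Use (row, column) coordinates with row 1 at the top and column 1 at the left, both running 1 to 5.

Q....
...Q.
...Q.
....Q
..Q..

2

Same column: (2,4)–(3,4) (column 4).
Same diagonal: (3,4)–(4,5) (|3−4| = |4−5| = 1).
Total attacking pairs: 2.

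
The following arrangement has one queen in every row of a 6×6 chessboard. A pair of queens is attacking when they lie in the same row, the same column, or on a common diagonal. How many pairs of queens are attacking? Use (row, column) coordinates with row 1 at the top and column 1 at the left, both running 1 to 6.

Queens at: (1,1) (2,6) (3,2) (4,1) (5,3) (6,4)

Same column: (1,1)–(4,1) (column 1).
Same diagonal: (2,6)–(5,3) (|2−5| = |6−3| = 3); (3,2)–(4,1) (|3−4| = |2−1| = 1); (5,3)–(6,4) (|5−6| = |3−4| = 1).
Total attacking pairs: 4.

4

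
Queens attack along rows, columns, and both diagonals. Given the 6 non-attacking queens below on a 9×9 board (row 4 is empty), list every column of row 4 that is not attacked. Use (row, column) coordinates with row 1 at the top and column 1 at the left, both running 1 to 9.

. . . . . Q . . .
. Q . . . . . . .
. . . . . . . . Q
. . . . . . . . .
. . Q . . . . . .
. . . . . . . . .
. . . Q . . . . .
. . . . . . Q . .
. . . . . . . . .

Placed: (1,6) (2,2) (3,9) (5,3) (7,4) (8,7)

columns 5

(1,6) attacks row 4 at column 6 and diagonals 3, 9.
(2,2) attacks row 4 at column 2 and diagonals 4.
(3,9) attacks row 4 at column 9 and diagonals 8.
(5,3) attacks row 4 at column 3 and diagonals 2, 4.
(7,4) attacks row 4 at column 4 and diagonals 1, 7.
(8,7) attacks row 4 at column 7 and diagonals 3.
Attacked columns: {1, 2, 3, 4, 6, 7, 8, 9}. Safe: {5}.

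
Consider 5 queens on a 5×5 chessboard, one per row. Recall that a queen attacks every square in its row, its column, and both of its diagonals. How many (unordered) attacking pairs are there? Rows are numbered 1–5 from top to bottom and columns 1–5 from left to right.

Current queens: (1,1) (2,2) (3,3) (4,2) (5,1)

8

Same column: (1,1)–(5,1) (column 1); (2,2)–(4,2) (column 2).
Same diagonal: (1,1)–(2,2) (|1−2| = |1−2| = 1); (1,1)–(3,3) (|1−3| = |1−3| = 2); (2,2)–(3,3) (|2−3| = |2−3| = 1); (3,3)–(4,2) (|3−4| = |3−2| = 1); (3,3)–(5,1) (|3−5| = |3−1| = 2); (4,2)–(5,1) (|4−5| = |2−1| = 1).
Total attacking pairs: 8.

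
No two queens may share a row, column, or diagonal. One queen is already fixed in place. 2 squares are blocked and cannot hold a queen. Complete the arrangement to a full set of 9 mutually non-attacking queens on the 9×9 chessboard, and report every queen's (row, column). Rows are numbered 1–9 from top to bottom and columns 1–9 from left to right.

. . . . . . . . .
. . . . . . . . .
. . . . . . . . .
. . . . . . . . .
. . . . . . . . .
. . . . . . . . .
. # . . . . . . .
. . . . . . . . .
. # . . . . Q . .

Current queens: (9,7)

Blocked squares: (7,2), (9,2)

(1,4) (2,1) (3,3) (4,6) (5,9) (6,2) (7,8) (8,5) (9,7)

Row 1: attacked by (9,7)→{7}. Safe: 1, 2, 3, 4, 5, 6, 8, 9. Place at column 4.
Row 2: attacked by (1,4)→{3,4,5}; (9,7)→{7}. Safe: 1, 2, 6, 8, 9. Place at column 1.
Row 3: attacked by (1,4)→{2,4,6}; (2,1)→{1,2}; (9,7)→{1,7}. Safe: 3, 5, 8, 9. Place at column 3.
Row 4: attacked by (1,4)→{1,4,7}; (2,1)→{1,3}; (3,3)→{2,3,4}; (9,7)→{2,7}. Safe: 5, 6, 8, 9. Place at column 6.
Row 5: attacked by (1,4)→{4,8}; (2,1)→{1,4}; (3,3)→{1,3,5}; (4,6)→{5,6,7}; (9,7)→{3,7}. Safe: 2, 9. Place at column 9.
Row 6: attacked by (1,4)→{4,9}; (2,1)→{1,5}; (3,3)→{3,6}; (4,6)→{4,6,8}; (5,9)→{8,9}; (9,7)→{4,7}. Safe: 2. Place at column 2.
Row 7: attacked by (1,4)→{4}; (2,1)→{1,6}; (3,3)→{3,7}; (4,6)→{3,6,9}; (5,9)→{7,9}; (6,2)→{1,2,3}; (9,7)→{5,7,9}. Blocked: 2. Safe: 8. Place at column 8.
Row 8: attacked by (1,4)→{4}; (2,1)→{1,7}; (3,3)→{3,8}; (4,6)→{2,6}; (5,9)→{6,9}; (6,2)→{2,4}; (7,8)→{7,8,9}; (9,7)→{6,7,8}. Safe: 5. Place at column 5.
Columns [4, 1, 3, 6, 9, 2, 8, 5, 7], r−c [-3, 1, 0, -2, -4, 4, -1, 3, 2], r+c [5, 3, 6, 10, 14, 8, 15, 13, 16] are all distinct, so no two queens attack.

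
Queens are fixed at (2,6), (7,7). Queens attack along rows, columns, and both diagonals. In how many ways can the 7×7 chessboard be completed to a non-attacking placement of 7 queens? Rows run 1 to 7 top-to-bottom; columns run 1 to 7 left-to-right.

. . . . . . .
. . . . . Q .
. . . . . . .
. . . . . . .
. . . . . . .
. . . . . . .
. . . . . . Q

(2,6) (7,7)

Branch on row 1: col 2 → 0; col 3 → 1; col 4 → 0.
Sum: 0 + 1 + 0 = 1.

1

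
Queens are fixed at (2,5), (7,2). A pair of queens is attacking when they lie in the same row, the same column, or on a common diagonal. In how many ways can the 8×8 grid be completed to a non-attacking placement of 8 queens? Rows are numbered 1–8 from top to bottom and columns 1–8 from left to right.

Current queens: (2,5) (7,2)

3

Branch on row 1: col 1 → 1; col 3 → 1; col 7 → 1.
Sum: 1 + 1 + 1 = 3.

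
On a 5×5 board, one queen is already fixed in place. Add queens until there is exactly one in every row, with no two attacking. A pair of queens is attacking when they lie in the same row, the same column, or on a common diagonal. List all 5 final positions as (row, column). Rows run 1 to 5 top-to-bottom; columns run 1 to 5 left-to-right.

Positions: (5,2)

Row 1: attacked by (5,2)→{2}. Safe: 1, 3, 4, 5. Place at column 4.
Row 2: attacked by (1,4)→{3,4,5}; (5,2)→{2,5}. Safe: 1. Place at column 1.
Row 3: attacked by (1,4)→{2,4}; (2,1)→{1,2}; (5,2)→{2,4}. Safe: 3, 5. Place at column 3.
Row 4: attacked by (1,4)→{1,4}; (2,1)→{1,3}; (3,3)→{2,3,4}; (5,2)→{1,2,3}. Safe: 5. Place at column 5.
Columns [4, 1, 3, 5, 2], r−c [-3, 1, 0, -1, 3], r+c [5, 3, 6, 9, 7] are all distinct, so no two queens attack.

(1,4) (2,1) (3,3) (4,5) (5,2)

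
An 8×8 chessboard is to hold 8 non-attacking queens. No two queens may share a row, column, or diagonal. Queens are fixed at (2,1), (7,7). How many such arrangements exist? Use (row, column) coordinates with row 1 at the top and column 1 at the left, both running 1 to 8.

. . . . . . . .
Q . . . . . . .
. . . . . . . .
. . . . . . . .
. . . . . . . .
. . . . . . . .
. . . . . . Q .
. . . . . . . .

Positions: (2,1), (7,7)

Branch on row 1: col 3 → 0; col 4 → 1; col 5 → 1; col 6 → 1; col 8 → 0.
Sum: 0 + 1 + 1 + 1 + 0 = 3.

3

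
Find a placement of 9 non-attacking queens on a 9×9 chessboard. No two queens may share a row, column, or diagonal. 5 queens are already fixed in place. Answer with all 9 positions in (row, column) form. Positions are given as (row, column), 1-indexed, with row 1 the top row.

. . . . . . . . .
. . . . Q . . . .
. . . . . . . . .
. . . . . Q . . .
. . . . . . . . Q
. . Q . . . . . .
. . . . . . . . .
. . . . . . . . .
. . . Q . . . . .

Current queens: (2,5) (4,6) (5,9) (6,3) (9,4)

(1,2) (2,5) (3,8) (4,6) (5,9) (6,3) (7,1) (8,7) (9,4)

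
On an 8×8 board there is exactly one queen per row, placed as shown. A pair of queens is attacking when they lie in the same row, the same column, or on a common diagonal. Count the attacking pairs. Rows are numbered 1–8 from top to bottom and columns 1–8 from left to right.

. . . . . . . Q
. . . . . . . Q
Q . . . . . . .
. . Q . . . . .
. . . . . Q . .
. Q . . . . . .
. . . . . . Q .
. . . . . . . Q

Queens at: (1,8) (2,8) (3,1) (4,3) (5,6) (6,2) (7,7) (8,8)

Same column: (1,8)–(2,8) (column 8); (1,8)–(8,8) (column 8); (2,8)–(8,8) (column 8).
Same diagonal: (7,7)–(8,8) (|7−8| = |7−8| = 1).
Total attacking pairs: 4.

4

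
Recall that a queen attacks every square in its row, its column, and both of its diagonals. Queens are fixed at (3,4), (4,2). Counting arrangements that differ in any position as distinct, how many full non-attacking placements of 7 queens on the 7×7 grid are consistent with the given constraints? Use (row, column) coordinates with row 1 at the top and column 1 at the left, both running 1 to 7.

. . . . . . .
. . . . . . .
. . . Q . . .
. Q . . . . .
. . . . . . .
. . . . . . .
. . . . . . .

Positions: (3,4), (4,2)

1

Branch on row 1: col 1 → 1; col 3 → 0; col 7 → 0.
Sum: 1 + 0 + 0 = 1.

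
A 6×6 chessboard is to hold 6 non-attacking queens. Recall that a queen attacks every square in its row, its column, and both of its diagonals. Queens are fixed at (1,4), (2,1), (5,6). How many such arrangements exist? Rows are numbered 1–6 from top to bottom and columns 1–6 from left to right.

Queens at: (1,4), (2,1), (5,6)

Branch on row 3: col 3 → 0; col 5 → 1.
Sum: 0 + 1 = 1.

1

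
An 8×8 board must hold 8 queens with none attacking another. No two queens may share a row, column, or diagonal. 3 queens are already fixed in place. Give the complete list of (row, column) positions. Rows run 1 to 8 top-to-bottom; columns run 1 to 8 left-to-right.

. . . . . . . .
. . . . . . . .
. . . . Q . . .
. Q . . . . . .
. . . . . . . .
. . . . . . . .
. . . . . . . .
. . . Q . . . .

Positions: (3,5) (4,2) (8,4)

(1,6) (2,1) (3,5) (4,2) (5,8) (6,3) (7,7) (8,4)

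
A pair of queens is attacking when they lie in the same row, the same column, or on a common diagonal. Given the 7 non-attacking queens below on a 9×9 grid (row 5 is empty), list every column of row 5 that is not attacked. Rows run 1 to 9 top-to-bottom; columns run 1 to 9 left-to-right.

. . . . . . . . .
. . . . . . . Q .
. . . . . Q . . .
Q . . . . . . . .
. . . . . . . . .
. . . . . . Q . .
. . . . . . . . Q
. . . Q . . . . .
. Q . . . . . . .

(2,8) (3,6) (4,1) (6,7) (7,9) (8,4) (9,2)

(2,8) attacks row 5 at column 8 and diagonals 5.
(3,6) attacks row 5 at column 6 and diagonals 4, 8.
(4,1) attacks row 5 at column 1 and diagonals 2.
(6,7) attacks row 5 at column 7 and diagonals 6, 8.
(7,9) attacks row 5 at column 9 and diagonals 7.
(8,4) attacks row 5 at column 4 and diagonals 1, 7.
(9,2) attacks row 5 at column 2 and diagonals 6.
Attacked columns: {1, 2, 4, 5, 6, 7, 8, 9}. Safe: {3}.

columns 3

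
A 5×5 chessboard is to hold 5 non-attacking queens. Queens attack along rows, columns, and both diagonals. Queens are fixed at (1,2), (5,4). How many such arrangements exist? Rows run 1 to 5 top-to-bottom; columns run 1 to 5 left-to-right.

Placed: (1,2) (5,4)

1

Branch on row 2: col 5 → 1.
Sum: 1 = 1.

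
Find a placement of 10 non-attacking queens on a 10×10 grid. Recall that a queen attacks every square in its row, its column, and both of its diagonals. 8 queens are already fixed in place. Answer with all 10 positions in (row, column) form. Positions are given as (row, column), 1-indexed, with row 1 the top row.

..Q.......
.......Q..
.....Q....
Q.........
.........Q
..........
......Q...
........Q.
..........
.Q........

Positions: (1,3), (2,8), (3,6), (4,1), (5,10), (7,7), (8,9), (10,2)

(1,3) (2,8) (3,6) (4,1) (5,10) (6,5) (7,7) (8,9) (9,4) (10,2)

Row 6: attacked by (1,3)→{3,8}; (2,8)→{4,8}; (3,6)→{3,6,9}; (4,1)→{1,3}; (5,10)→{9,10}; (7,7)→{6,7,8}; (8,9)→{7,9}; (10,2)→{2,6}. Safe: 5. Place at column 5.
Row 9: attacked by (1,3)→{3}; (2,8)→{1,8}; (3,6)→{6}; (4,1)→{1,6}; (5,10)→{6,10}; (6,5)→{2,5,8}; (7,7)→{5,7,9}; (8,9)→{8,9,10}; (10,2)→{1,2,3}. Safe: 4. Place at column 4.
Columns [3, 8, 6, 1, 10, 5, 7, 9, 4, 2], r−c [-2, -6, -3, 3, -5, 1, 0, -1, 5, 8], r+c [4, 10, 9, 5, 15, 11, 14, 17, 13, 12] are all distinct, so no two queens attack.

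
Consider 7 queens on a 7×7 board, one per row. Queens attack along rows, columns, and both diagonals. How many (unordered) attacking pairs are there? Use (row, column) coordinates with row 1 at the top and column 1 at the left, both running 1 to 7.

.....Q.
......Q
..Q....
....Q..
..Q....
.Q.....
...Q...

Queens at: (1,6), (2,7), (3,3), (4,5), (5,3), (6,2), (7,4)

4

Same column: (3,3)–(5,3) (column 3).
Same diagonal: (1,6)–(2,7) (|1−2| = |6−7| = 1); (2,7)–(4,5) (|2−4| = |7−5| = 2); (5,3)–(6,2) (|5−6| = |3−2| = 1).
Total attacking pairs: 4.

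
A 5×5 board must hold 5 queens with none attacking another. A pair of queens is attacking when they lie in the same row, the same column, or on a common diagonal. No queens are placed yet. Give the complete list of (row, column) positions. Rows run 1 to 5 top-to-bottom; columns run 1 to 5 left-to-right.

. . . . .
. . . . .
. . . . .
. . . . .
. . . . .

(1,1) (2,3) (3,5) (4,2) (5,4)

Row 1: Safe: 1, 2, 3, 4, 5. Place at column 1.
Row 2: attacked by (1,1)→{1,2}. Safe: 3, 4, 5. Place at column 3.
Row 3: attacked by (1,1)→{1,3}; (2,3)→{2,3,4}. Safe: 5. Place at column 5.
Row 4: attacked by (1,1)→{1,4}; (2,3)→{1,3,5}; (3,5)→{4,5}. Safe: 2. Place at column 2.
Row 5: attacked by (1,1)→{1,5}; (2,3)→{3}; (3,5)→{3,5}; (4,2)→{1,2,3}. Safe: 4. Place at column 4.
Columns [1, 3, 5, 2, 4], r−c [0, -1, -2, 2, 1], r+c [2, 5, 8, 6, 9] are all distinct, so no two queens attack.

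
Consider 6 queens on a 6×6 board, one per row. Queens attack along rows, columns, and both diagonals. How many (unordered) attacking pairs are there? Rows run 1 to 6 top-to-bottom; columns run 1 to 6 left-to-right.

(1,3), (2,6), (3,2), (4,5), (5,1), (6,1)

Same column: (5,1)–(6,1) (column 1).
Total attacking pairs: 1.

1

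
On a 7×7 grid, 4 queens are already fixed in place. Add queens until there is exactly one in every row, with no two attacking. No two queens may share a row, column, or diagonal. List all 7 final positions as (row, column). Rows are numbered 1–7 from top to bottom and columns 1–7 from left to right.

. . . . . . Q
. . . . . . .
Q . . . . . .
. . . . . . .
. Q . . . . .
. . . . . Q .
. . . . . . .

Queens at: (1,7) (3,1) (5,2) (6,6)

(1,7) (2,4) (3,1) (4,5) (5,2) (6,6) (7,3)

Row 2: attacked by (1,7)→{6,7}; (3,1)→{1,2}; (5,2)→{2,5}; (6,6)→{2,6}. Safe: 3, 4. Place at column 4.
Row 4: attacked by (1,7)→{4,7}; (2,4)→{2,4,6}; (3,1)→{1,2}; (5,2)→{1,2,3}; (6,6)→{4,6}. Safe: 5. Place at column 5.
Row 7: attacked by (1,7)→{1,7}; (2,4)→{4}; (3,1)→{1,5}; (4,5)→{2,5}; (5,2)→{2,4}; (6,6)→{5,6,7}. Safe: 3. Place at column 3.
Columns [7, 4, 1, 5, 2, 6, 3], r−c [-6, -2, 2, -1, 3, 0, 4], r+c [8, 6, 4, 9, 7, 12, 10] are all distinct, so no two queens attack.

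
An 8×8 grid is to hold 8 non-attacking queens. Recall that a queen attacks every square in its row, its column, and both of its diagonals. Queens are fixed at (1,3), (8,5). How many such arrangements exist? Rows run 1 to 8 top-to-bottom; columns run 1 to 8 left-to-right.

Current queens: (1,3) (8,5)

4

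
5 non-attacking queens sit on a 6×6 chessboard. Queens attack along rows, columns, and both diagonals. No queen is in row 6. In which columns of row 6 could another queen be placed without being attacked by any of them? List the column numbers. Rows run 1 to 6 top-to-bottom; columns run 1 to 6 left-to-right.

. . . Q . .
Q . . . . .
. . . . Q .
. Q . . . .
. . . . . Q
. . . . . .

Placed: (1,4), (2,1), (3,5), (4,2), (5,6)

columns 3

(1,4) attacks row 6 at column 4.
(2,1) attacks row 6 at column 1 and diagonals 5.
(3,5) attacks row 6 at column 5 and diagonals 2.
(4,2) attacks row 6 at column 2 and diagonals 4.
(5,6) attacks row 6 at column 6 and diagonals 5.
Attacked columns: {1, 2, 4, 5, 6}. Safe: {3}.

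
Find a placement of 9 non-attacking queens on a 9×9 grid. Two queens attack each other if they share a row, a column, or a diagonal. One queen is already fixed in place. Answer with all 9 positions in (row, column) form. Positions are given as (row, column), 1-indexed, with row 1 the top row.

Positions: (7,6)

(1,5) (2,7) (3,1) (4,4) (5,2) (6,8) (7,6) (8,9) (9,3)

Row 1: attacked by (7,6)→{6}. Safe: 1, 2, 3, 4, 5, 7, 8, 9. Place at column 5.
Row 2: attacked by (1,5)→{4,5,6}; (7,6)→{1,6}. Safe: 2, 3, 7, 8, 9. Place at column 7.
Row 3: attacked by (1,5)→{3,5,7}; (2,7)→{6,7,8}; (7,6)→{2,6}. Safe: 1, 4, 9. Place at column 1.
Row 4: attacked by (1,5)→{2,5,8}; (2,7)→{5,7,9}; (3,1)→{1,2}; (7,6)→{3,6,9}. Safe: 4. Place at column 4.
Row 5: attacked by (1,5)→{1,5,9}; (2,7)→{4,7}; (3,1)→{1,3}; (4,4)→{3,4,5}; (7,6)→{4,6,8}. Safe: 2. Place at column 2.
Row 6: attacked by (1,5)→{5}; (2,7)→{3,7}; (3,1)→{1,4}; (4,4)→{2,4,6}; (5,2)→{1,2,3}; (7,6)→{5,6,7}. Safe: 8, 9. Place at column 8.
Row 8: attacked by (1,5)→{5}; (2,7)→{1,7}; (3,1)→{1,6}; (4,4)→{4,8}; (5,2)→{2,5}; (6,8)→{6,8}; (7,6)→{5,6,7}. Safe: 3, 9. Place at column 9.
Row 9: attacked by (1,5)→{5}; (2,7)→{7}; (3,1)→{1,7}; (4,4)→{4,9}; (5,2)→{2,6}; (6,8)→{5,8}; (7,6)→{4,6,8}; (8,9)→{8,9}. Safe: 3. Place at column 3.
Columns [5, 7, 1, 4, 2, 8, 6, 9, 3], r−c [-4, -5, 2, 0, 3, -2, 1, -1, 6], r+c [6, 9, 4, 8, 7, 14, 13, 17, 12] are all distinct, so no two queens attack.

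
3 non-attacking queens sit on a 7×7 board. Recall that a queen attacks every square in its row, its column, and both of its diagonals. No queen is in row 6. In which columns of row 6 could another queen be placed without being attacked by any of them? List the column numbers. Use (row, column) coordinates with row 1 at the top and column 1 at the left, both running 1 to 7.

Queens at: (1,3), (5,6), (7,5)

(1,3) attacks row 6 at column 3.
(5,6) attacks row 6 at column 6 and diagonals 5, 7.
(7,5) attacks row 6 at column 5 and diagonals 4, 6.
Attacked columns: {3, 4, 5, 6, 7}. Safe: {1, 2}.

columns 1, 2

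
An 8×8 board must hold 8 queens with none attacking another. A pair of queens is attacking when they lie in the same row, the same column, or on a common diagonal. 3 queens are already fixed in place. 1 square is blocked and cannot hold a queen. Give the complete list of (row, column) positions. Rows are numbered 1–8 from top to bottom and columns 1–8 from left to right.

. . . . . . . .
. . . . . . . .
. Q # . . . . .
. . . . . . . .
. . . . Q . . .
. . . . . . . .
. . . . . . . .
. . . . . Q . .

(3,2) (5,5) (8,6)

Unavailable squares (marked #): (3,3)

(1,3) (2,7) (3,2) (4,8) (5,5) (6,1) (7,4) (8,6)

Row 1: attacked by (3,2)→{2,4}; (5,5)→{1,5}; (8,6)→{6}. Safe: 3, 7, 8. Place at column 3.
Row 2: attacked by (1,3)→{2,3,4}; (3,2)→{1,2,3}; (5,5)→{2,5,8}; (8,6)→{6}. Safe: 7. Place at column 7.
Row 4: attacked by (1,3)→{3,6}; (2,7)→{5,7}; (3,2)→{1,2,3}; (5,5)→{4,5,6}; (8,6)→{2,6}. Safe: 8. Place at column 8.
Row 6: attacked by (1,3)→{3,8}; (2,7)→{3,7}; (3,2)→{2,5}; (4,8)→{6,8}; (5,5)→{4,5,6}; (8,6)→{4,6,8}. Safe: 1. Place at column 1.
Row 7: attacked by (1,3)→{3}; (2,7)→{2,7}; (3,2)→{2,6}; (4,8)→{5,8}; (5,5)→{3,5,7}; (6,1)→{1,2}; (8,6)→{5,6,7}. Safe: 4. Place at column 4.
Columns [3, 7, 2, 8, 5, 1, 4, 6], r−c [-2, -5, 1, -4, 0, 5, 3, 2], r+c [4, 9, 5, 12, 10, 7, 11, 14] are all distinct, so no two queens attack.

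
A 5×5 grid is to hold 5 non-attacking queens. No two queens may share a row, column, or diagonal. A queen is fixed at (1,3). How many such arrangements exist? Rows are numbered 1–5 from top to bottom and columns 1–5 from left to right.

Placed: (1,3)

2

Branch on row 2: col 1 → 1; col 5 → 1.
Sum: 1 + 1 = 2.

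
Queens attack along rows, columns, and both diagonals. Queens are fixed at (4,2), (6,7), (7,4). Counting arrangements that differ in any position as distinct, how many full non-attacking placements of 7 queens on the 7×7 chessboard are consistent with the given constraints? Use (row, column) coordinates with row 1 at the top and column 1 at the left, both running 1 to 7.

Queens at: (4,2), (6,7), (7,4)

Branch on row 1: col 1 → 0; col 3 → 1; col 6 → 0.
Sum: 0 + 1 + 0 = 1.

1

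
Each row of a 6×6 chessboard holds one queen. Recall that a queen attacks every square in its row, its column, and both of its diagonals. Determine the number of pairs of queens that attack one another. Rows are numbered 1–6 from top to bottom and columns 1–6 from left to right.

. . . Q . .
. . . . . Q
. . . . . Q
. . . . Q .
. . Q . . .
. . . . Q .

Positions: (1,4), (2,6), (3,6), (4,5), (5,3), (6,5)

5

Same column: (2,6)–(3,6) (column 6); (4,5)–(6,5) (column 5).
Same diagonal: (1,4)–(3,6) (|1−3| = |4−6| = 2); (2,6)–(5,3) (|2−5| = |6−3| = 3); (3,6)–(4,5) (|3−4| = |6−5| = 1).
Total attacking pairs: 5.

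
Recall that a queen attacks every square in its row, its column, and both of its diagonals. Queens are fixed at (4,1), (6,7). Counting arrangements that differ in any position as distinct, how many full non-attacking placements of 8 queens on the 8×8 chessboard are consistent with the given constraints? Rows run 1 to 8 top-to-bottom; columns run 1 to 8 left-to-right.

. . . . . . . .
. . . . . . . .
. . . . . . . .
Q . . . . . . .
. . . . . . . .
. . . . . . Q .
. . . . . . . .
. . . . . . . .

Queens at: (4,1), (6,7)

Branch on row 1: col 3 → 2; col 5 → 1; col 6 → 0; col 8 → 0.
Sum: 2 + 1 + 0 + 0 = 3.

3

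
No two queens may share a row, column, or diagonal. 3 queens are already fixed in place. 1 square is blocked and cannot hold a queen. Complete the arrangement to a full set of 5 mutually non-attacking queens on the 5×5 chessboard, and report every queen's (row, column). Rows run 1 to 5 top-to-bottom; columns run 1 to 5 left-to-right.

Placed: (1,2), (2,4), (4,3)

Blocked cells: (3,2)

Row 3: attacked by (1,2)→{2,4}; (2,4)→{3,4,5}; (4,3)→{2,3,4}. Blocked: 2. Safe: 1. Place at column 1.
Row 5: attacked by (1,2)→{2}; (2,4)→{1,4}; (3,1)→{1,3}; (4,3)→{2,3,4}. Safe: 5. Place at column 5.
Columns [2, 4, 1, 3, 5], r−c [-1, -2, 2, 1, 0], r+c [3, 6, 4, 7, 10] are all distinct, so no two queens attack.

(1,2) (2,4) (3,1) (4,3) (5,5)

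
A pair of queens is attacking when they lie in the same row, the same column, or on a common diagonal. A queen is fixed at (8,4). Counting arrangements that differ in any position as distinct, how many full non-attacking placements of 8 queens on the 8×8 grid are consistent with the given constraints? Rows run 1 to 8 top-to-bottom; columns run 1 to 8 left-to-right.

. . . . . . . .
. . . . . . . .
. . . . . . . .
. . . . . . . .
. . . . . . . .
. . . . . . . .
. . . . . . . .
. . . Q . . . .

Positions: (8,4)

18

Branch on row 1: col 1 → 1; col 2 → 3; col 3 → 3; col 5 → 3; col 6 → 4; col 7 → 3; col 8 → 1.
Sum: 1 + 3 + 3 + 3 + 4 + 3 + 1 = 18.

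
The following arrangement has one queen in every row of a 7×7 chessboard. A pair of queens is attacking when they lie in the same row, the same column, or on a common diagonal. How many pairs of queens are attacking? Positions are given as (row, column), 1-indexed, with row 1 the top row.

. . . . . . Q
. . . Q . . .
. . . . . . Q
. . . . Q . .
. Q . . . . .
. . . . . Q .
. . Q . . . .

Same column: (1,7)–(3,7) (column 7).
Same diagonal: (3,7)–(7,3) (|3−7| = |7−3| = 4).
Total attacking pairs: 2.

2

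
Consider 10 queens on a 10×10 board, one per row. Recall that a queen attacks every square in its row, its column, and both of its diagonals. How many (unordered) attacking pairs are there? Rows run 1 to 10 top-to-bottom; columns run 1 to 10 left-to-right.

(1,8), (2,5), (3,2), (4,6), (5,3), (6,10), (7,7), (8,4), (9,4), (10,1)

Same column: (8,4)–(9,4) (column 4).
Total attacking pairs: 1.

1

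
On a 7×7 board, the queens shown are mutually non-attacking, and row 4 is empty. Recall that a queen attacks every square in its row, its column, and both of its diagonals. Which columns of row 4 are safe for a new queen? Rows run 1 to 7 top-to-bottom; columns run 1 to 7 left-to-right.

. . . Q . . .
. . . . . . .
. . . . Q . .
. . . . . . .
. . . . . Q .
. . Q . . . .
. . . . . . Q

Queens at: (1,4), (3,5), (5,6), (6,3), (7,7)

columns 2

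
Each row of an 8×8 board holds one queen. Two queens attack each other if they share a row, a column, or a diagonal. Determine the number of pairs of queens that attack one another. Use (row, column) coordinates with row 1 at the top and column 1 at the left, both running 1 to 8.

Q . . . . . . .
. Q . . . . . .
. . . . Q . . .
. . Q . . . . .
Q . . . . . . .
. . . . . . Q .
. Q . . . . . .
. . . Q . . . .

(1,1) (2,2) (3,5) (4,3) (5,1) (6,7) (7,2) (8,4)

4

Same column: (1,1)–(5,1) (column 1); (2,2)–(7,2) (column 2).
Same diagonal: (1,1)–(2,2) (|1−2| = |1−2| = 1); (5,1)–(8,4) (|5−8| = |1−4| = 3).
Total attacking pairs: 4.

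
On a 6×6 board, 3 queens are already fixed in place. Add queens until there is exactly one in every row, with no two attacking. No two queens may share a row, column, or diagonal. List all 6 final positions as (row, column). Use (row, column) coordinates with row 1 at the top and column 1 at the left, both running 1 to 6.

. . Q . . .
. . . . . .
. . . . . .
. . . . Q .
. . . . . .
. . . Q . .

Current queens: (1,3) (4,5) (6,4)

(1,3) (2,6) (3,2) (4,5) (5,1) (6,4)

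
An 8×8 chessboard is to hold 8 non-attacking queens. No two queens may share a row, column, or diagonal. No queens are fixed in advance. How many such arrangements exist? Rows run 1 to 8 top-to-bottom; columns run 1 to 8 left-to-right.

92

Branch on row 1: col 1 → 4; col 2 → 8; col 3 → 16; col 4 → 18; col 5 → 18; col 6 → 16; col 7 → 8; col 8 → 4.
Sum: 4 + 8 + 16 + 18 + 18 + 16 + 8 + 4 = 92.
(This is the classic 8-queens count.)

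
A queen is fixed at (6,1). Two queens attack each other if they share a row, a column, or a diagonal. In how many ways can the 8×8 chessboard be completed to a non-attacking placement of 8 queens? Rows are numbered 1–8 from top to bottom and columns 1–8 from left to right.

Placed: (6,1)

Branch on row 1: col 2 → 1; col 3 → 4; col 4 → 4; col 5 → 4; col 7 → 3; col 8 → 0.
Sum: 1 + 4 + 4 + 4 + 3 + 0 = 16.

16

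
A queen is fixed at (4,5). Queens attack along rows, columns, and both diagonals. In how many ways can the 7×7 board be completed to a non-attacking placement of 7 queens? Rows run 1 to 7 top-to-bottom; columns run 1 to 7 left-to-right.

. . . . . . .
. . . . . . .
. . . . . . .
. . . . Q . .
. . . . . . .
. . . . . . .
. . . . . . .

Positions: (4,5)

4

Branch on row 1: col 1 → 0; col 3 → 1; col 4 → 1; col 6 → 1; col 7 → 1.
Sum: 0 + 1 + 1 + 1 + 1 = 4.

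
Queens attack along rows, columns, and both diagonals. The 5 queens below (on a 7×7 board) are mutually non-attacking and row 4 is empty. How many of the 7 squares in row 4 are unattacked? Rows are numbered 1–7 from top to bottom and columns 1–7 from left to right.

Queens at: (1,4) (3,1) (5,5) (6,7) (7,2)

(1,4) attacks row 4 at column 4 and diagonals 1, 7.
(3,1) attacks row 4 at column 1 and diagonals 2.
(5,5) attacks row 4 at column 5 and diagonals 4, 6.
(6,7) attacks row 4 at column 7 and diagonals 5.
(7,2) attacks row 4 at column 2 and diagonals 5.
Attacked columns: {1, 2, 4, 5, 6, 7}. Safe: {3}.

1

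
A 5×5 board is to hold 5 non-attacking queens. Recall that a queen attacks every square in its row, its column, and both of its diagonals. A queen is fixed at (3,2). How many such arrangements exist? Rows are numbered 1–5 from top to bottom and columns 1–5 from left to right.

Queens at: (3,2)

Branch on row 1: col 1 → 1; col 3 → 1; col 5 → 0.
Sum: 1 + 1 + 0 = 2.

2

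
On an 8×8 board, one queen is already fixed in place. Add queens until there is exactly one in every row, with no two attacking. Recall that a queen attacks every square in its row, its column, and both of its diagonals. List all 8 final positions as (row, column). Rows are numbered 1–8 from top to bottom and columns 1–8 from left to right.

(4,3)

(1,8) (2,4) (3,1) (4,3) (5,6) (6,2) (7,7) (8,5)

Row 1: attacked by (4,3)→{3,6}. Safe: 1, 2, 4, 5, 7, 8. Place at column 8.
Row 2: attacked by (1,8)→{7,8}; (4,3)→{1,3,5}. Safe: 2, 4, 6. Place at column 4.
Row 3: attacked by (1,8)→{6,8}; (2,4)→{3,4,5}; (4,3)→{2,3,4}. Safe: 1, 7. Place at column 1.
Row 5: attacked by (1,8)→{4,8}; (2,4)→{1,4,7}; (3,1)→{1,3}; (4,3)→{2,3,4}. Safe: 5, 6. Place at column 6.
Row 6: attacked by (1,8)→{3,8}; (2,4)→{4,8}; (3,1)→{1,4}; (4,3)→{1,3,5}; (5,6)→{5,6,7}. Safe: 2. Place at column 2.
Row 7: attacked by (1,8)→{2,8}; (2,4)→{4}; (3,1)→{1,5}; (4,3)→{3,6}; (5,6)→{4,6,8}; (6,2)→{1,2,3}. Safe: 7. Place at column 7.
Row 8: attacked by (1,8)→{1,8}; (2,4)→{4}; (3,1)→{1,6}; (4,3)→{3,7}; (5,6)→{3,6}; (6,2)→{2,4}; (7,7)→{6,7,8}. Safe: 5. Place at column 5.
Columns [8, 4, 1, 3, 6, 2, 7, 5], r−c [-7, -2, 2, 1, -1, 4, 0, 3], r+c [9, 6, 4, 7, 11, 8, 14, 13] are all distinct, so no two queens attack.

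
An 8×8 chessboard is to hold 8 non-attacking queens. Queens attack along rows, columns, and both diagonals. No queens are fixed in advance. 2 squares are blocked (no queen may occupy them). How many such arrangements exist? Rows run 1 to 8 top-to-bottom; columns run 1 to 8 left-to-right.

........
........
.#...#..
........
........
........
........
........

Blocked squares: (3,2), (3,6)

74

Branch on row 1: col 1 → 4; col 2 → 6; col 3 → 9; col 4 → 18; col 5 → 14; col 6 → 14; col 7 → 5; col 8 → 4.
Sum: 4 + 6 + 9 + 18 + 14 + 14 + 5 + 4 = 74.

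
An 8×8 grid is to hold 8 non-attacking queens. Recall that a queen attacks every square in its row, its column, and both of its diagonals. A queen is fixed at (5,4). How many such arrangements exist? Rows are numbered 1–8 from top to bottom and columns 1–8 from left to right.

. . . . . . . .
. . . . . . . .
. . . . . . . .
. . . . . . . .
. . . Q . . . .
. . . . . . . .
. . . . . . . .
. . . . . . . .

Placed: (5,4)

8

Branch on row 1: col 1 → 0; col 2 → 1; col 3 → 3; col 5 → 1; col 6 → 3; col 7 → 0.
Sum: 0 + 1 + 3 + 1 + 3 + 0 = 8.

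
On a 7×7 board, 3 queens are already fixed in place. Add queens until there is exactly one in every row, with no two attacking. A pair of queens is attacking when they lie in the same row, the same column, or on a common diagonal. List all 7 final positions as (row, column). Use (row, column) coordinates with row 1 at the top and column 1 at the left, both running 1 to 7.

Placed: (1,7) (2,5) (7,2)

Row 3: attacked by (1,7)→{5,7}; (2,5)→{4,5,6}; (7,2)→{2,6}. Safe: 1, 3. Place at column 3.
Row 4: attacked by (1,7)→{4,7}; (2,5)→{3,5,7}; (3,3)→{2,3,4}; (7,2)→{2,5}. Safe: 1, 6. Place at column 1.
Row 5: attacked by (1,7)→{3,7}; (2,5)→{2,5}; (3,3)→{1,3,5}; (4,1)→{1,2}; (7,2)→{2,4}. Safe: 6. Place at column 6.
Row 6: attacked by (1,7)→{2,7}; (2,5)→{1,5}; (3,3)→{3,6}; (4,1)→{1,3}; (5,6)→{5,6,7}; (7,2)→{1,2,3}. Safe: 4. Place at column 4.
Columns [7, 5, 3, 1, 6, 4, 2], r−c [-6, -3, 0, 3, -1, 2, 5], r+c [8, 7, 6, 5, 11, 10, 9] are all distinct, so no two queens attack.

(1,7) (2,5) (3,3) (4,1) (5,6) (6,4) (7,2)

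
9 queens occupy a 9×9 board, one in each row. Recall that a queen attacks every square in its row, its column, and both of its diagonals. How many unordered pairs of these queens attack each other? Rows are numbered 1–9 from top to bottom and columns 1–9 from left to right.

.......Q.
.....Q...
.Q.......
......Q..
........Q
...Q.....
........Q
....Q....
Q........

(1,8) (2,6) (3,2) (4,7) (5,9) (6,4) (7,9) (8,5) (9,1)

3

Same column: (5,9)–(7,9) (column 9).
Same diagonal: (2,6)–(5,9) (|2−5| = |6−9| = 3); (6,4)–(9,1) (|6−9| = |4−1| = 3).
Total attacking pairs: 3.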